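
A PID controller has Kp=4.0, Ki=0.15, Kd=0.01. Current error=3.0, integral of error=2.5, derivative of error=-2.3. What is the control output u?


u = Kp*e + Ki*int(e) + Kd*de/dt
= 4.0*3.0 + 0.15*2.5 + 0.01*(-2.3)
= 12.0 + 0.375 + -0.023
= 12.352


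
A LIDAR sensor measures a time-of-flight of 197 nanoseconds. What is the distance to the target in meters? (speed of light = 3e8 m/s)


tof = 197 ns = 1.97e-07 s
dist = c * tof / 2
= 3e8 * 1.97e-07 / 2
= 29.55 m


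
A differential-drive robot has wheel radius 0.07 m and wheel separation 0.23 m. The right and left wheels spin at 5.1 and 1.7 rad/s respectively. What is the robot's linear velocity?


vR = r*wR = 0.07*5.1 = 0.357 m/s
vL = r*wL = 0.07*1.7 = 0.119 m/s
v = (vR+vL)/2 = 0.238 m/s
omega = (vR-vL)/L = 1.0348 rad/s
linear velocity = 0.238 m/s


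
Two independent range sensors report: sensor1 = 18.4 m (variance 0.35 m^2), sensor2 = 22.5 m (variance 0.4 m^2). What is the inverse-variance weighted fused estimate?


w1 = (1/var1) / (1/var1 + 1/var2)
   = 2.8571 / (2.8571 + 2.5) = 0.5333
w2 = 1 - w1 = 0.4667
fused = w1*s1 + w2*s2 = 9.8133 + 10.5
= 20.3133 m


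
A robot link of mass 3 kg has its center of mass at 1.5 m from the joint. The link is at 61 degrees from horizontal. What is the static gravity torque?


tau = m*g*L*cos(angle)
= 3 * 9.81 * 1.5 * cos(61 deg)
= 3 * 9.81 * 1.5 * 0.4848
= 21.4019 Nm


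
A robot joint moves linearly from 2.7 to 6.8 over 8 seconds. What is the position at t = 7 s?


s = t/T = 7/8 = 0.875
p(t) = p0 + (pf-p0)*s
= 2.7 + (6.8 - 2.7) * 0.875
= 6.2875


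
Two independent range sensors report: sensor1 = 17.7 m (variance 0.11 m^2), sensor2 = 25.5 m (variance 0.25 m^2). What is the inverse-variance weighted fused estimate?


w1 = (1/var1) / (1/var1 + 1/var2)
   = 9.0909 / (9.0909 + 4.0) = 0.6944
w2 = 1 - w1 = 0.3056
fused = w1*s1 + w2*s2 = 12.2917 + 7.7917
= 20.0833 m


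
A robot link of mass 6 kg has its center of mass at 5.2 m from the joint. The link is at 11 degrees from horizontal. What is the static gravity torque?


tau = m*g*L*cos(angle)
= 6 * 9.81 * 5.2 * cos(11 deg)
= 6 * 9.81 * 5.2 * 0.9816
= 300.4486 Nm


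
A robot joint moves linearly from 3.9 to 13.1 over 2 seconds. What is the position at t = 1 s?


s = t/T = 1/2 = 0.5
p(t) = p0 + (pf-p0)*s
= 3.9 + (13.1 - 3.9) * 0.5
= 8.5


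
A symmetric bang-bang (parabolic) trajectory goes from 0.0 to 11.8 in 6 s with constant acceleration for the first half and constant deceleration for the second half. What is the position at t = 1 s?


Symmetric rest-to-rest: each phase covers (pf-p0)/2 in time T/2. 0.5*a*(T/2)^2 = (pf-p0)/2 => a = 4*(pf-p0)/T^2
a = 4*(11.8-0.0)/6^2 = 1.3111
t = 1 is in the acceleration phase (t <= T/2).
p = p0 + 0.5*a*t^2 = 0.0 + 0.5*1.3111*1^2
= 0.6556


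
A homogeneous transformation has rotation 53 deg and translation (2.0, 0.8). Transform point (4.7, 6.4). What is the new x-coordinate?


x' = cos(theta)*px - sin(theta)*py + tx
= 0.6018*4.7 - 0.7986*6.4 + 2.0
= -0.2827


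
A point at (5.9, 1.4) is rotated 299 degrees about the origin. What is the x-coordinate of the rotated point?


x' = x*cos(theta) - y*sin(theta)
cos(299 deg) = 0.4848, sin(299 deg) = -0.8746
x' = 5.9 * 0.4848 - 1.4 * -0.8746
= 2.8604 - -1.2245
= 4.0848


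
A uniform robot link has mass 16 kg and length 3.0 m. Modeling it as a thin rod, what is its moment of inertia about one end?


I = (1/3) * m * L^2
= (1/3) * 16 * 3.0^2
= 0.333333 * 16 * 9.0
= 48.0 kg*m^2


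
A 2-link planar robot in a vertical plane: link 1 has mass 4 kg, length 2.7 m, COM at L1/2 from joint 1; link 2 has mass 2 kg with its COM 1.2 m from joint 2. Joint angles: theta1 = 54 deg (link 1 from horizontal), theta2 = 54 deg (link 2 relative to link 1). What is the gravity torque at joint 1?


Horizontal distance from joint 1 to link-1 COM:
  x_c1 = (L1/2)*cos(t1) = 1.35 * 0.5878 = 0.7935 m
Horizontal distance from joint 1 to link-2 COM:
  x_c2 = L1*cos(t1) + Lc2*cos(t1+t2)
       = 2.7*0.5878 + 1.2*-0.309 = 1.2162 m
tau1 = m1*g*x_c1 + m2*g*x_c2
     = 4*9.81*0.7935 + 2*9.81*1.2162
     = 31.1373 + 23.8618
     = 54.9992 Nm


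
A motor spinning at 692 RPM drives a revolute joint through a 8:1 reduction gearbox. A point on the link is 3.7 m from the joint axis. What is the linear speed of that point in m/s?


omega_motor = 692 * 2*pi/60 = 72.4661 rad/s
omega_joint = omega_motor / 8 = 9.0583 rad/s
v = omega_joint * r = 9.0583 * 3.7
= 33.5156 m/s


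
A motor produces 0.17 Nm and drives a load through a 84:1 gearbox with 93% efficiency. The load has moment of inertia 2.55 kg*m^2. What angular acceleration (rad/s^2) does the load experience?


tau_out = tau_motor * N * eta
= 0.17 * 84 * 0.93 = 13.2804 Nm
alpha = tau_out / I = 13.2804 / 2.55
= 5.208 rad/s^2


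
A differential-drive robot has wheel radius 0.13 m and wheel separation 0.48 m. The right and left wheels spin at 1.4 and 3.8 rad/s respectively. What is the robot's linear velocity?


vR = r*wR = 0.13*1.4 = 0.182 m/s
vL = r*wL = 0.13*3.8 = 0.494 m/s
v = (vR+vL)/2 = 0.338 m/s
omega = (vR-vL)/L = -0.65 rad/s
linear velocity = 0.338 m/s


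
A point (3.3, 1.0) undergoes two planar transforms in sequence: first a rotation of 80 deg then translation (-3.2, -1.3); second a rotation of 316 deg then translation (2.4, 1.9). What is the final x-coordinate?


After transform 1:
x1 = cos(80)*3.3 - sin(80)*1.0 + -3.2 = -3.6118
y1 = sin(80)*3.3 + cos(80)*1.0 + -1.3 = 2.1235
After transform 2:
x2 = cos(316)*-3.6118 - sin(316)*2.1235 + 2.4
= 1.277


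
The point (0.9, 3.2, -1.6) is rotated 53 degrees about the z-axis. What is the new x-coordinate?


Rotation about z-axis: x' = x*cos(theta) - y*sin(theta)
= 0.9 * 0.6018 - 3.2 * 0.7986
= -2.014


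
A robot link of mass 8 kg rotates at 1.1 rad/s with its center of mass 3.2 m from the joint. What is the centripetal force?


F = m * omega^2 * r
= 8 * 1.1^2 * 3.2
= 8 * 1.21 * 3.2
= 30.976 N


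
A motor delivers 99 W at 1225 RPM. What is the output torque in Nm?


omega = 1225 * 2*pi/60 = 128.2817 rad/s
tau = P / omega = 99 / 128.2817
= 0.7717 Nm


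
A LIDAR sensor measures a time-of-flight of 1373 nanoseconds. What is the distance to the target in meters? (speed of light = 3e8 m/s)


tof = 1373 ns = 1.373e-06 s
dist = c * tof / 2
= 3e8 * 1.373e-06 / 2
= 205.95 m


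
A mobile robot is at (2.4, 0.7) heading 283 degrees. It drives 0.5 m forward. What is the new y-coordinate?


y_new = y0 + d*sin(theta)
= 0.7 + 0.5*sin(283)
= 0.7 + -0.4872
= 0.2128


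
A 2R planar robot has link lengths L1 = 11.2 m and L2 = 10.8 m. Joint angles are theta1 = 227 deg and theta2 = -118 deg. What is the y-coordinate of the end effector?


Convert angles to radians: theta1 = 3.9619, theta2 = -2.0595
y = L1*sin(theta1) + L2*sin(theta1+theta2)
y = -8.1912 + 10.2116
y = 2.0204


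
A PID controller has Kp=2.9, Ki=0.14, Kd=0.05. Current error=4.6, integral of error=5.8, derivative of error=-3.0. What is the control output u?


u = Kp*e + Ki*int(e) + Kd*de/dt
= 2.9*4.6 + 0.14*5.8 + 0.05*(-3.0)
= 13.34 + 0.812 + -0.15
= 14.002


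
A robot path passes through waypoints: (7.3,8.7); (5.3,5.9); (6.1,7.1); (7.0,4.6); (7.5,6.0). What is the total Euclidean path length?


Segment lengths:
  seg1 = sqrt((-2.0)^2 + (-2.8)^2) = 3.4409
  seg2 = sqrt((0.8)^2 + (1.2)^2) = 1.4422
  seg3 = sqrt((0.9)^2 + (-2.5)^2) = 2.6571
  seg4 = sqrt((0.5)^2 + (1.4)^2) = 1.4866
Total = 9.0268


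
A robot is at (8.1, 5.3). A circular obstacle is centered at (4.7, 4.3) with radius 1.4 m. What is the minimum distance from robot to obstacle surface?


center_dist = sqrt((8.1-4.7)^2 + (5.3-4.3)^2)
= sqrt(11.56 + 1.0)
= 3.544
min_dist = center_dist - radius = 3.544 - 1.4 = 2.144 m


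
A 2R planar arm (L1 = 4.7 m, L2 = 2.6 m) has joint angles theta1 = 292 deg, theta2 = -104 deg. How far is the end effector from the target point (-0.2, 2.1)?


End effector via forward kinematics:
x = L1*cos(t1) + L2*cos(t1+t2) = -0.814
y = L1*sin(t1) + L2*sin(t1+t2) = -4.7196
Distance to target:
d = sqrt((-0.2 - -0.814)^2 + (2.1 - -4.7196)^2)
= sqrt(0.3771 + 46.5071)
= 6.8472 m


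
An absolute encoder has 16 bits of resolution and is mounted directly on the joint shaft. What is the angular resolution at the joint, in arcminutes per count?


counts = 2^16 = 65536
resolution = 360*60 / 65536
= 0.3296 arcmin/count


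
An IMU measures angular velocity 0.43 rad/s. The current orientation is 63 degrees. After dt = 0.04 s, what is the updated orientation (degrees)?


delta_theta = w * dt = 0.43 * 0.04 = 0.0172 rad
= 0.9855 deg
theta_new = 63 + 0.9855 = 63.9855 deg


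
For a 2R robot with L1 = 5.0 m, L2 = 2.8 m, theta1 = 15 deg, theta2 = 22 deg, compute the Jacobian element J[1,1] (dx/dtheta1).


J[1,1] = -L1*sin(t1) - L2*sin(t1+t2)
= -5.0*sin(15) - 2.8*sin(37)
= -2.9792


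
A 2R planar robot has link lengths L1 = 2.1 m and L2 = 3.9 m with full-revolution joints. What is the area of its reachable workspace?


r_max = L1 + L2 = 6.0 m
r_min = |L1 - L2| = 1.8 m
Area = pi*(r_max^2 - r_min^2)
= pi*(36.0 - 3.24)
= pi * 32.76
= 102.9186 m^2


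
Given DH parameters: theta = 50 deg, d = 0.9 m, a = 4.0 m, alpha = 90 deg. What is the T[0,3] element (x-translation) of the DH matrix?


T[0,3] = a * cos(theta)
= 4.0 * cos(50 deg)
= 4.0 * 0.6428
= 2.5712


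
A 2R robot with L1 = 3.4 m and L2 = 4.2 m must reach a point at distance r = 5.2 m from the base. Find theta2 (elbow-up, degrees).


cos(theta2) = (r^2 - L1^2 - L2^2) / (2*L1*L2)
cos(theta2) = (27.04 - 11.56 - 17.64) / 28.56
cos(theta2) = -0.07563
theta2 = 94.3374 degrees


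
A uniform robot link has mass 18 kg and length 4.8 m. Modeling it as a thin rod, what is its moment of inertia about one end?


I = (1/3) * m * L^2
= (1/3) * 18 * 4.8^2
= 0.333333 * 18 * 23.04
= 138.24 kg*m^2


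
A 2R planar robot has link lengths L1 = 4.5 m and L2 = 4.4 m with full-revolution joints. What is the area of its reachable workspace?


r_max = L1 + L2 = 8.9 m
r_min = |L1 - L2| = 0.1 m
Area = pi*(r_max^2 - r_min^2)
= pi*(79.21 - 0.01)
= pi * 79.2
= 248.8141 m^2


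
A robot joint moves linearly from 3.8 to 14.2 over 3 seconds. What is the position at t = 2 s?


s = t/T = 2/3 = 0.6667
p(t) = p0 + (pf-p0)*s
= 3.8 + (14.2 - 3.8) * 0.6667
= 10.7333


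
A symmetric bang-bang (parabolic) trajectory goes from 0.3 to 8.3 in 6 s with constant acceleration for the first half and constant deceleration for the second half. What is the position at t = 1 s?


Symmetric rest-to-rest: each phase covers (pf-p0)/2 in time T/2. 0.5*a*(T/2)^2 = (pf-p0)/2 => a = 4*(pf-p0)/T^2
a = 4*(8.3-0.3)/6^2 = 0.8889
t = 1 is in the acceleration phase (t <= T/2).
p = p0 + 0.5*a*t^2 = 0.3 + 0.5*0.8889*1^2
= 0.7444


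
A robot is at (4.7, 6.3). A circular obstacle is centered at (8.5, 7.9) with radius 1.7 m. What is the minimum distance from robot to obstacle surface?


center_dist = sqrt((4.7-8.5)^2 + (6.3-7.9)^2)
= sqrt(14.44 + 2.56)
= 4.1231
min_dist = center_dist - radius = 4.1231 - 1.7 = 2.4231 m


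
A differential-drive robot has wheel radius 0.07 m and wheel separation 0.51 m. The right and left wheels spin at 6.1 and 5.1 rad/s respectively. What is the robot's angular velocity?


vR = r*wR = 0.07*6.1 = 0.427 m/s
vL = r*wL = 0.07*5.1 = 0.357 m/s
v = (vR+vL)/2 = 0.392 m/s
omega = (vR-vL)/L = 0.1373 rad/s
angular velocity = 0.1373 rad/s


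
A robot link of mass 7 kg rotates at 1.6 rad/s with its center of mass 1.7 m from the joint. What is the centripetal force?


F = m * omega^2 * r
= 7 * 1.6^2 * 1.7
= 7 * 2.56 * 1.7
= 30.464 N


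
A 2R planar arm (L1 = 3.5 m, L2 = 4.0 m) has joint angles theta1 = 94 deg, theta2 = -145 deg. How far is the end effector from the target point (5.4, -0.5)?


End effector via forward kinematics:
x = L1*cos(t1) + L2*cos(t1+t2) = 2.2731
y = L1*sin(t1) + L2*sin(t1+t2) = 0.3829
Distance to target:
d = sqrt((5.4 - 2.2731)^2 + (-0.5 - 0.3829)^2)
= sqrt(9.7773 + 0.7795)
= 3.2491 m


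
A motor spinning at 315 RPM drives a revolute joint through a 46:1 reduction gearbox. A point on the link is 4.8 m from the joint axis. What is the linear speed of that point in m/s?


omega_motor = 315 * 2*pi/60 = 32.9867 rad/s
omega_joint = omega_motor / 46 = 0.7171 rad/s
v = omega_joint * r = 0.7171 * 4.8
= 3.4421 m/s


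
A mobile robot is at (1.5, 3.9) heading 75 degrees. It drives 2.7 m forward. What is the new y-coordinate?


y_new = y0 + d*sin(theta)
= 3.9 + 2.7*sin(75)
= 3.9 + 2.608
= 6.508


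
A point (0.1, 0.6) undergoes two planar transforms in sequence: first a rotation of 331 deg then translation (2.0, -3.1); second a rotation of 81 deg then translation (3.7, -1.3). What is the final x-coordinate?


After transform 1:
x1 = cos(331)*0.1 - sin(331)*0.6 + 2.0 = 2.3783
y1 = sin(331)*0.1 + cos(331)*0.6 + -3.1 = -2.6237
After transform 2:
x2 = cos(81)*2.3783 - sin(81)*-2.6237 + 3.7
= 6.6635


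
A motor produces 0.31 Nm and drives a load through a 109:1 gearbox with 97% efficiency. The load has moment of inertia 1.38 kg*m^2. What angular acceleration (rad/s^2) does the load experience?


tau_out = tau_motor * N * eta
= 0.31 * 109 * 0.97 = 32.7763 Nm
alpha = tau_out / I = 32.7763 / 1.38
= 23.7509 rad/s^2


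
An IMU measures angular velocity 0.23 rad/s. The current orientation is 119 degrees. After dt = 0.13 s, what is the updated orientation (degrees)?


delta_theta = w * dt = 0.23 * 0.13 = 0.0299 rad
= 1.7131 deg
theta_new = 119 + 1.7131 = 120.7131 deg


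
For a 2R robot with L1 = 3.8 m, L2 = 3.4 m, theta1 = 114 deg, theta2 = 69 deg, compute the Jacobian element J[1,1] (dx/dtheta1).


J[1,1] = -L1*sin(t1) - L2*sin(t1+t2)
= -3.8*sin(114) - 3.4*sin(183)
= -3.2935


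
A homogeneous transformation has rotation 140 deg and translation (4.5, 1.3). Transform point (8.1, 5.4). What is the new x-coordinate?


x' = cos(theta)*px - sin(theta)*py + tx
= -0.766*8.1 - 0.6428*5.4 + 4.5
= -5.176


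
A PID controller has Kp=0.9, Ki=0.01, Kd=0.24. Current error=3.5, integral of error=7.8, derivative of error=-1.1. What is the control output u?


u = Kp*e + Ki*int(e) + Kd*de/dt
= 0.9*3.5 + 0.01*7.8 + 0.24*(-1.1)
= 3.15 + 0.078 + -0.264
= 2.964


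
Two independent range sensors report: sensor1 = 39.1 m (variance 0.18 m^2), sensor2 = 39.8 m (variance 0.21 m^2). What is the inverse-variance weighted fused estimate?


w1 = (1/var1) / (1/var1 + 1/var2)
   = 5.5556 / (5.5556 + 4.7619) = 0.5385
w2 = 1 - w1 = 0.4615
fused = w1*s1 + w2*s2 = 21.0538 + 18.3692
= 39.4231 m


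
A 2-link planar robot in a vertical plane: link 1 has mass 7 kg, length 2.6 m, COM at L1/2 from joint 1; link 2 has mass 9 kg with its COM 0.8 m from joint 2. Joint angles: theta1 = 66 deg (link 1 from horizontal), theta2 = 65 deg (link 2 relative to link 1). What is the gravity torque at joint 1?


Horizontal distance from joint 1 to link-1 COM:
  x_c1 = (L1/2)*cos(t1) = 1.3 * 0.4067 = 0.5288 m
Horizontal distance from joint 1 to link-2 COM:
  x_c2 = L1*cos(t1) + Lc2*cos(t1+t2)
       = 2.6*0.4067 + 0.8*-0.6561 = 0.5327 m
tau1 = m1*g*x_c1 + m2*g*x_c2
     = 7*9.81*0.5288 + 9*9.81*0.5327
     = 36.3098 + 47.0293
     = 83.339 Nm


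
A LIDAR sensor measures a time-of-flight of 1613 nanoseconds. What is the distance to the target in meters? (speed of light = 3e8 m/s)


tof = 1613 ns = 1.613e-06 s
dist = c * tof / 2
= 3e8 * 1.613e-06 / 2
= 241.95 m


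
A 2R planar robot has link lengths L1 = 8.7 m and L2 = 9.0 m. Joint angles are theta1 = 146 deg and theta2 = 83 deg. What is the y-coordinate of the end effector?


Convert angles to radians: theta1 = 2.5482, theta2 = 1.4486
y = L1*sin(theta1) + L2*sin(theta1+theta2)
y = 4.865 + -6.7924
y = -1.9274


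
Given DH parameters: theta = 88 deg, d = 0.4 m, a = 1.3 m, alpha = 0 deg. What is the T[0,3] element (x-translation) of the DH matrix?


T[0,3] = a * cos(theta)
= 1.3 * cos(88 deg)
= 1.3 * 0.0349
= 0.0454


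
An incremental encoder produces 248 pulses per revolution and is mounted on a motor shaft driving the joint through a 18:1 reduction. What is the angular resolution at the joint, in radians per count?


counts per rev = 248
effective counts at joint = 248 * 18 = 4464
resolution = 2*pi / 4464
= 0.0014 rad/count


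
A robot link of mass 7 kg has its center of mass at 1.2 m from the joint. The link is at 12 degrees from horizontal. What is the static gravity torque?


tau = m*g*L*cos(angle)
= 7 * 9.81 * 1.2 * cos(12 deg)
= 7 * 9.81 * 1.2 * 0.9781
= 80.6033 Nm


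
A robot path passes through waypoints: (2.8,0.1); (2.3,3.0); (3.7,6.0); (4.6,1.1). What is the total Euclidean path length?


Segment lengths:
  seg1 = sqrt((-0.5)^2 + (2.9)^2) = 2.9428
  seg2 = sqrt((1.4)^2 + (3.0)^2) = 3.3106
  seg3 = sqrt((0.9)^2 + (-4.9)^2) = 4.982
Total = 11.2353


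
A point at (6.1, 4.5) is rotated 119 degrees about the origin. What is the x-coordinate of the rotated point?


x' = x*cos(theta) - y*sin(theta)
cos(119 deg) = -0.4848, sin(119 deg) = 0.8746
x' = 6.1 * -0.4848 - 4.5 * 0.8746
= -2.9573 - 3.9358
= -6.8931


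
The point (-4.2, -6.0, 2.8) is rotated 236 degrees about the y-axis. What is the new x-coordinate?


Rotation about y-axis: x' = x*cos(theta) + z*sin(theta)
= -4.2 * -0.5592 + 2.8 * -0.829
= 0.0273


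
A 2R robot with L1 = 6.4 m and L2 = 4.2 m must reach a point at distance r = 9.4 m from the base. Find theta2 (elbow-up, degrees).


cos(theta2) = (r^2 - L1^2 - L2^2) / (2*L1*L2)
cos(theta2) = (88.36 - 40.96 - 17.64) / 53.76
cos(theta2) = 0.553571
theta2 = 56.3876 degrees


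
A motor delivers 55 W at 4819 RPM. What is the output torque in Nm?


omega = 4819 * 2*pi/60 = 504.6445 rad/s
tau = P / omega = 55 / 504.6445
= 0.109 Nm


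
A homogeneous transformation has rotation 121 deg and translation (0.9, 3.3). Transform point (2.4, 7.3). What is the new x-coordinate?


x' = cos(theta)*px - sin(theta)*py + tx
= -0.515*2.4 - 0.8572*7.3 + 0.9
= -6.5934


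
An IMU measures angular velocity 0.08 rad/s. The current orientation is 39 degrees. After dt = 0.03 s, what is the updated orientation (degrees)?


delta_theta = w * dt = 0.08 * 0.03 = 0.0024 rad
= 0.1375 deg
theta_new = 39 + 0.1375 = 39.1375 deg


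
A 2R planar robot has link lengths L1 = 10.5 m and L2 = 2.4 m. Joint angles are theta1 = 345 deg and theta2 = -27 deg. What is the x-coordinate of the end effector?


Convert angles to radians: theta1 = 6.0214, theta2 = -0.4712
x = L1*cos(theta1) + L2*cos(theta1+theta2)
x = 10.1422 + 1.7835
x = 11.9258


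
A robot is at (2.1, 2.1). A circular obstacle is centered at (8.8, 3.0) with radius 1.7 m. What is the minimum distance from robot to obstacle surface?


center_dist = sqrt((2.1-8.8)^2 + (2.1-3.0)^2)
= sqrt(44.89 + 0.81)
= 6.7602
min_dist = center_dist - radius = 6.7602 - 1.7 = 5.0602 m


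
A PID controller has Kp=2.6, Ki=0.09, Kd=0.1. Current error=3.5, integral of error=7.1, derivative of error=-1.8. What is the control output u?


u = Kp*e + Ki*int(e) + Kd*de/dt
= 2.6*3.5 + 0.09*7.1 + 0.1*(-1.8)
= 9.1 + 0.639 + -0.18
= 9.559


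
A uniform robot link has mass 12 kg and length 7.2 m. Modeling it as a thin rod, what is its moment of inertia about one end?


I = (1/3) * m * L^2
= (1/3) * 12 * 7.2^2
= 0.333333 * 12 * 51.84
= 207.36 kg*m^2


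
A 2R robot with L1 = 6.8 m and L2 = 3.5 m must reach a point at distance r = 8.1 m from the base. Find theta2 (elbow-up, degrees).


cos(theta2) = (r^2 - L1^2 - L2^2) / (2*L1*L2)
cos(theta2) = (65.61 - 46.24 - 12.25) / 47.6
cos(theta2) = 0.14958
theta2 = 81.3974 degrees


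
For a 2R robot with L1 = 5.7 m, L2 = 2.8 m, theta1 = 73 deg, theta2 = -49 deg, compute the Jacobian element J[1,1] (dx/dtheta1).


J[1,1] = -L1*sin(t1) - L2*sin(t1+t2)
= -5.7*sin(73) - 2.8*sin(24)
= -6.5898


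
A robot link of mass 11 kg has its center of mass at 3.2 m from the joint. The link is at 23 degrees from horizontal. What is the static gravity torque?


tau = m*g*L*cos(angle)
= 11 * 9.81 * 3.2 * cos(23 deg)
= 11 * 9.81 * 3.2 * 0.9205
= 317.8614 Nm


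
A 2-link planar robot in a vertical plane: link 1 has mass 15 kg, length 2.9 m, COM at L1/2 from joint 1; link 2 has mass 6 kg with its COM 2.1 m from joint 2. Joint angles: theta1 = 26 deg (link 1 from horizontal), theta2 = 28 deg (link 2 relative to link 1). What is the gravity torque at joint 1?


Horizontal distance from joint 1 to link-1 COM:
  x_c1 = (L1/2)*cos(t1) = 1.45 * 0.8988 = 1.3033 m
Horizontal distance from joint 1 to link-2 COM:
  x_c2 = L1*cos(t1) + Lc2*cos(t1+t2)
       = 2.9*0.8988 + 2.1*0.5878 = 3.8409 m
tau1 = m1*g*x_c1 + m2*g*x_c2
     = 15*9.81*1.3033 + 6*9.81*3.8409
     = 191.7734 + 226.0725
     = 417.846 Nm


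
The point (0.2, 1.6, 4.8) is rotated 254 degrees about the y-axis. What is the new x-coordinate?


Rotation about y-axis: x' = x*cos(theta) + z*sin(theta)
= 0.2 * -0.2756 + 4.8 * -0.9613
= -4.6692


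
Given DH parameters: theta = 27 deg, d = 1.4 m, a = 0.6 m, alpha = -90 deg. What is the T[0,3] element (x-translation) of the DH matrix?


T[0,3] = a * cos(theta)
= 0.6 * cos(27 deg)
= 0.6 * 0.891
= 0.5346


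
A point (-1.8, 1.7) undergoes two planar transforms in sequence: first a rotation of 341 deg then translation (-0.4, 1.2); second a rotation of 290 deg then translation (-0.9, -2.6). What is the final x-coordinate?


After transform 1:
x1 = cos(341)*-1.8 - sin(341)*1.7 + -0.4 = -1.5485
y1 = sin(341)*-1.8 + cos(341)*1.7 + 1.2 = 3.3934
After transform 2:
x2 = cos(290)*-1.5485 - sin(290)*3.3934 + -0.9
= 1.7591


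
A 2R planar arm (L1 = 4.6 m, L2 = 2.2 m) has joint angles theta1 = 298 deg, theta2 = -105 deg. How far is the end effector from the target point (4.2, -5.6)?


End effector via forward kinematics:
x = L1*cos(t1) + L2*cos(t1+t2) = 0.016
y = L1*sin(t1) + L2*sin(t1+t2) = -4.5565
Distance to target:
d = sqrt((4.2 - 0.016)^2 + (-5.6 - -4.5565)^2)
= sqrt(17.5062 + 1.089)
= 4.3122 m


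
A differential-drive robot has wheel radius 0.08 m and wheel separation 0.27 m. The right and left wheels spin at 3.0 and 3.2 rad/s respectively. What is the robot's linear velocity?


vR = r*wR = 0.08*3.0 = 0.24 m/s
vL = r*wL = 0.08*3.2 = 0.256 m/s
v = (vR+vL)/2 = 0.248 m/s
omega = (vR-vL)/L = -0.0593 rad/s
linear velocity = 0.248 m/s


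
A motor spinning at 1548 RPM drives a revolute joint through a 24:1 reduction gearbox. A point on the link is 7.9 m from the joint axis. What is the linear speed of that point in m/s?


omega_motor = 1548 * 2*pi/60 = 162.1062 rad/s
omega_joint = omega_motor / 24 = 6.7544 rad/s
v = omega_joint * r = 6.7544 * 7.9
= 53.36 m/s


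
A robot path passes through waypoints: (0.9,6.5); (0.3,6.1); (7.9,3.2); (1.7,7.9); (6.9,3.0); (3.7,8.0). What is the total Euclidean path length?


Segment lengths:
  seg1 = sqrt((-0.6)^2 + (-0.4)^2) = 0.7211
  seg2 = sqrt((7.6)^2 + (-2.9)^2) = 8.1345
  seg3 = sqrt((-6.2)^2 + (4.7)^2) = 7.7801
  seg4 = sqrt((5.2)^2 + (-4.9)^2) = 7.1449
  seg5 = sqrt((-3.2)^2 + (5.0)^2) = 5.9363
Total = 29.717


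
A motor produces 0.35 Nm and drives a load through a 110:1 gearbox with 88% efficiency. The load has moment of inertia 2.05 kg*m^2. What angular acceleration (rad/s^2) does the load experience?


tau_out = tau_motor * N * eta
= 0.35 * 110 * 0.88 = 33.88 Nm
alpha = tau_out / I = 33.88 / 2.05
= 16.5268 rad/s^2


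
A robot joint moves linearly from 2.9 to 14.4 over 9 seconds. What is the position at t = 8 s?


s = t/T = 8/9 = 0.8889
p(t) = p0 + (pf-p0)*s
= 2.9 + (14.4 - 2.9) * 0.8889
= 13.1222


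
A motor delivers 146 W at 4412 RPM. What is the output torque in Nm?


omega = 4412 * 2*pi/60 = 462.0236 rad/s
tau = P / omega = 146 / 462.0236
= 0.316 Nm


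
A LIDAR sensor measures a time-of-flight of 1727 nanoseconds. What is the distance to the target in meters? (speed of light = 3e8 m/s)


tof = 1727 ns = 1.727e-06 s
dist = c * tof / 2
= 3e8 * 1.727e-06 / 2
= 259.05 m


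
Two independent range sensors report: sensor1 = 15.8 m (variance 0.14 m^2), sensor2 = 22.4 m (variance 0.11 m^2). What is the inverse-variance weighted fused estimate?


w1 = (1/var1) / (1/var1 + 1/var2)
   = 7.1429 / (7.1429 + 9.0909) = 0.44
w2 = 1 - w1 = 0.56
fused = w1*s1 + w2*s2 = 6.952 + 12.544
= 19.496 m


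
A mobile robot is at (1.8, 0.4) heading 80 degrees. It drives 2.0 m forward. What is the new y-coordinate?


y_new = y0 + d*sin(theta)
= 0.4 + 2.0*sin(80)
= 0.4 + 1.9696
= 2.3696


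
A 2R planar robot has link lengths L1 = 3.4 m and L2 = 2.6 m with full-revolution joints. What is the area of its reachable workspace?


r_max = L1 + L2 = 6.0 m
r_min = |L1 - L2| = 0.8 m
Area = pi*(r_max^2 - r_min^2)
= pi*(36.0 - 0.64)
= pi * 35.36
= 111.0867 m^2


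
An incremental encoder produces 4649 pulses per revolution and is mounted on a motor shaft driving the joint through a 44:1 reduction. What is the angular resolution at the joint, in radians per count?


counts per rev = 4649
effective counts at joint = 4649 * 44 = 204556
resolution = 2*pi / 204556
= 3.0716e-05 rad/count


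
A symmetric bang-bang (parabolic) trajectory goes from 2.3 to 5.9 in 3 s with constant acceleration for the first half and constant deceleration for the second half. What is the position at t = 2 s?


Symmetric rest-to-rest: each phase covers (pf-p0)/2 in time T/2. 0.5*a*(T/2)^2 = (pf-p0)/2 => a = 4*(pf-p0)/T^2
a = 4*(5.9-2.3)/3^2 = 1.6
t = 2 is in the deceleration phase (t > T/2).
p = pf - 0.5*a*(T-t)^2 = 5.9 - 0.5*1.6*1^2
= 5.1


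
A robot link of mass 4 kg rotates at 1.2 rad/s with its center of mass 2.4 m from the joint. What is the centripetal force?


F = m * omega^2 * r
= 4 * 1.2^2 * 2.4
= 4 * 1.44 * 2.4
= 13.824 N


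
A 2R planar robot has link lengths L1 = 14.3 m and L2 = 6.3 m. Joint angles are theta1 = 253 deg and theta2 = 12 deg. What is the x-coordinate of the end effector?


Convert angles to radians: theta1 = 4.4157, theta2 = 0.2094
x = L1*cos(theta1) + L2*cos(theta1+theta2)
x = -4.1809 + -0.5491
x = -4.73


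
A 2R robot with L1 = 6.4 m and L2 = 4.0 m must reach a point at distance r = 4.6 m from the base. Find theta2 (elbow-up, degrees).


cos(theta2) = (r^2 - L1^2 - L2^2) / (2*L1*L2)
cos(theta2) = (21.16 - 40.96 - 16.0) / 51.2
cos(theta2) = -0.699219
theta2 = 134.3644 degrees


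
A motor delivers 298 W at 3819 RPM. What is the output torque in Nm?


omega = 3819 * 2*pi/60 = 399.9247 rad/s
tau = P / omega = 298 / 399.9247
= 0.7451 Nm


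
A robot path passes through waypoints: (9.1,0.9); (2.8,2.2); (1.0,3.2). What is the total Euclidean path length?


Segment lengths:
  seg1 = sqrt((-6.3)^2 + (1.3)^2) = 6.4327
  seg2 = sqrt((-1.8)^2 + (1.0)^2) = 2.0591
Total = 8.4919


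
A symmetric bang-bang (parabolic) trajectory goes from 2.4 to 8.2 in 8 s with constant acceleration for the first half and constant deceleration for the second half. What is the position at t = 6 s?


Symmetric rest-to-rest: each phase covers (pf-p0)/2 in time T/2. 0.5*a*(T/2)^2 = (pf-p0)/2 => a = 4*(pf-p0)/T^2
a = 4*(8.2-2.4)/8^2 = 0.3625
t = 6 is in the deceleration phase (t > T/2).
p = pf - 0.5*a*(T-t)^2 = 8.2 - 0.5*0.3625*2^2
= 7.475


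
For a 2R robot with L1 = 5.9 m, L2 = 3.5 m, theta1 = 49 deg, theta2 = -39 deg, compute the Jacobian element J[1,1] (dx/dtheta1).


J[1,1] = -L1*sin(t1) - L2*sin(t1+t2)
= -5.9*sin(49) - 3.5*sin(10)
= -5.0606


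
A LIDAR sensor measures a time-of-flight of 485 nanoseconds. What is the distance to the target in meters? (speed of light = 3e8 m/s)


tof = 485 ns = 4.85e-07 s
dist = c * tof / 2
= 3e8 * 4.85e-07 / 2
= 72.75 m


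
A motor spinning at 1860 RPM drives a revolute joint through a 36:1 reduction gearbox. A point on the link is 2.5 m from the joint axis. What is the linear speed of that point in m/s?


omega_motor = 1860 * 2*pi/60 = 194.7787 rad/s
omega_joint = omega_motor / 36 = 5.4105 rad/s
v = omega_joint * r = 5.4105 * 2.5
= 13.5263 m/s


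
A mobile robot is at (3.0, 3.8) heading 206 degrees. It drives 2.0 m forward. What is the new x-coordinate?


x_new = x0 + d*cos(theta)
= 3.0 + 2.0*cos(206)
= 3.0 + -1.7976
= 1.2024


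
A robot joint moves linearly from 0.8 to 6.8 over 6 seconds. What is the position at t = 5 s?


s = t/T = 5/6 = 0.8333
p(t) = p0 + (pf-p0)*s
= 0.8 + (6.8 - 0.8) * 0.8333
= 5.8


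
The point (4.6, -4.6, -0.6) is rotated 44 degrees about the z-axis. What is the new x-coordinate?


Rotation about z-axis: x' = x*cos(theta) - y*sin(theta)
= 4.6 * 0.7193 - -4.6 * 0.6947
= 6.5044


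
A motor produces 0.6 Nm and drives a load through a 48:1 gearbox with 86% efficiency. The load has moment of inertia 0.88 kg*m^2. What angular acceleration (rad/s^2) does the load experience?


tau_out = tau_motor * N * eta
= 0.6 * 48 * 0.86 = 24.768 Nm
alpha = tau_out / I = 24.768 / 0.88
= 28.1455 rad/s^2


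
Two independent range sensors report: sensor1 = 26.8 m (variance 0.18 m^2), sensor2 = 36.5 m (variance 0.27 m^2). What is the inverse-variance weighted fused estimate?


w1 = (1/var1) / (1/var1 + 1/var2)
   = 5.5556 / (5.5556 + 3.7037) = 0.6
w2 = 1 - w1 = 0.4
fused = w1*s1 + w2*s2 = 16.08 + 14.6
= 30.68 m


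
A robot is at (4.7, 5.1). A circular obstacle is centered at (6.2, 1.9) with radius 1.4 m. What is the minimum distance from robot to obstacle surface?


center_dist = sqrt((4.7-6.2)^2 + (5.1-1.9)^2)
= sqrt(2.25 + 10.24)
= 3.5341
min_dist = center_dist - radius = 3.5341 - 1.4 = 2.1341 m


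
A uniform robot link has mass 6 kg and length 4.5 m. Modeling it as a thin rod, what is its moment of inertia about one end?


I = (1/3) * m * L^2
= (1/3) * 6 * 4.5^2
= 0.333333 * 6 * 20.25
= 40.5 kg*m^2


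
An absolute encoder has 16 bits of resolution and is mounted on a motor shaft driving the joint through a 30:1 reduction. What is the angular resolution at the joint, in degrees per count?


counts = 2^16 = 65536
effective counts at joint = 65536 * 30 = 1966080
resolution = 360 / 1966080
= 1.8311e-04 deg/count


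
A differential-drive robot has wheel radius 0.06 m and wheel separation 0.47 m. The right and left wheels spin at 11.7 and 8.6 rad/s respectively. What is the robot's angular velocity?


vR = r*wR = 0.06*11.7 = 0.702 m/s
vL = r*wL = 0.06*8.6 = 0.516 m/s
v = (vR+vL)/2 = 0.609 m/s
omega = (vR-vL)/L = 0.3957 rad/s
angular velocity = 0.3957 rad/s


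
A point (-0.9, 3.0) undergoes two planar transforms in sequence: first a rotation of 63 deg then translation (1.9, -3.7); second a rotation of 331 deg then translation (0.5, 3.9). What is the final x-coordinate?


After transform 1:
x1 = cos(63)*-0.9 - sin(63)*3.0 + 1.9 = -1.1816
y1 = sin(63)*-0.9 + cos(63)*3.0 + -3.7 = -3.1399
After transform 2:
x2 = cos(331)*-1.1816 - sin(331)*-3.1399 + 0.5
= -2.0557


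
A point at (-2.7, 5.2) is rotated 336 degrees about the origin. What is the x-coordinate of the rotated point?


x' = x*cos(theta) - y*sin(theta)
cos(336 deg) = 0.9135, sin(336 deg) = -0.4067
x' = -2.7 * 0.9135 - 5.2 * -0.4067
= -2.4666 - -2.115
= -0.3515


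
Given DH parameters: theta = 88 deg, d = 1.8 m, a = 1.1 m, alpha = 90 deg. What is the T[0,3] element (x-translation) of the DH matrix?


T[0,3] = a * cos(theta)
= 1.1 * cos(88 deg)
= 1.1 * 0.0349
= 0.0384


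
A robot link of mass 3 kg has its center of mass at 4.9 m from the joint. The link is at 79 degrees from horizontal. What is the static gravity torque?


tau = m*g*L*cos(angle)
= 3 * 9.81 * 4.9 * cos(79 deg)
= 3 * 9.81 * 4.9 * 0.1908
= 27.516 Nm


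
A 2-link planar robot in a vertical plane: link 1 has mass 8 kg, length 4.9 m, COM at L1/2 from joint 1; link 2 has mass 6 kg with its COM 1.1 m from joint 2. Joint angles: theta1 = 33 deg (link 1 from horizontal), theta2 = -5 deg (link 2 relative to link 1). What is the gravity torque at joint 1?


Horizontal distance from joint 1 to link-1 COM:
  x_c1 = (L1/2)*cos(t1) = 2.45 * 0.8387 = 2.0547 m
Horizontal distance from joint 1 to link-2 COM:
  x_c2 = L1*cos(t1) + Lc2*cos(t1+t2)
       = 4.9*0.8387 + 1.1*0.8829 = 5.0807 m
tau1 = m1*g*x_c1 + m2*g*x_c2
     = 8*9.81*2.0547 + 6*9.81*5.0807
     = 161.2562 + 299.0517
     = 460.3079 Nm


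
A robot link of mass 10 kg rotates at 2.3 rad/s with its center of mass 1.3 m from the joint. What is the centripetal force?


F = m * omega^2 * r
= 10 * 2.3^2 * 1.3
= 10 * 5.29 * 1.3
= 68.77 N


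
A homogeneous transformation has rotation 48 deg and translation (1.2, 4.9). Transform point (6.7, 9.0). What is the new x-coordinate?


x' = cos(theta)*px - sin(theta)*py + tx
= 0.6691*6.7 - 0.7431*9.0 + 1.2
= -1.0051


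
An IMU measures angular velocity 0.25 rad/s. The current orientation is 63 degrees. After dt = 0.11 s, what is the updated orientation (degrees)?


delta_theta = w * dt = 0.25 * 0.11 = 0.0275 rad
= 1.5756 deg
theta_new = 63 + 1.5756 = 64.5756 deg


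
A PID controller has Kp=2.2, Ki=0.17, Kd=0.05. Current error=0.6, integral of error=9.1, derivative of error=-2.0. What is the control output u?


u = Kp*e + Ki*int(e) + Kd*de/dt
= 2.2*0.6 + 0.17*9.1 + 0.05*(-2.0)
= 1.32 + 1.547 + -0.1
= 2.767


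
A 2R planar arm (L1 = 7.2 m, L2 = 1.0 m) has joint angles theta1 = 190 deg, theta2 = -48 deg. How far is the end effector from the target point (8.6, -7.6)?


End effector via forward kinematics:
x = L1*cos(t1) + L2*cos(t1+t2) = -7.8786
y = L1*sin(t1) + L2*sin(t1+t2) = -0.6346
Distance to target:
d = sqrt((8.6 - -7.8786)^2 + (-7.6 - -0.6346)^2)
= sqrt(271.5451 + 48.5167)
= 17.8903 m


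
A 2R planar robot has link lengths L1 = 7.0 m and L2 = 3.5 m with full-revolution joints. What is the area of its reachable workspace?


r_max = L1 + L2 = 10.5 m
r_min = |L1 - L2| = 3.5 m
Area = pi*(r_max^2 - r_min^2)
= pi*(110.25 - 12.25)
= pi * 98.0
= 307.8761 m^2


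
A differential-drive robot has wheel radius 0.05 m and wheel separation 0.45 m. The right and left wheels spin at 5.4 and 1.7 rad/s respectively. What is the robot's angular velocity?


vR = r*wR = 0.05*5.4 = 0.27 m/s
vL = r*wL = 0.05*1.7 = 0.085 m/s
v = (vR+vL)/2 = 0.1775 m/s
omega = (vR-vL)/L = 0.4111 rad/s
angular velocity = 0.4111 rad/s


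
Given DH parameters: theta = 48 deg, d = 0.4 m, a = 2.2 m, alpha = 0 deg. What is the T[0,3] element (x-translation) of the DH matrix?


T[0,3] = a * cos(theta)
= 2.2 * cos(48 deg)
= 2.2 * 0.6691
= 1.4721


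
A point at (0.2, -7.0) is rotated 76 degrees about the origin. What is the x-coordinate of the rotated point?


x' = x*cos(theta) - y*sin(theta)
cos(76 deg) = 0.2419, sin(76 deg) = 0.9703
x' = 0.2 * 0.2419 - -7.0 * 0.9703
= 0.0484 - -6.7921
= 6.8405


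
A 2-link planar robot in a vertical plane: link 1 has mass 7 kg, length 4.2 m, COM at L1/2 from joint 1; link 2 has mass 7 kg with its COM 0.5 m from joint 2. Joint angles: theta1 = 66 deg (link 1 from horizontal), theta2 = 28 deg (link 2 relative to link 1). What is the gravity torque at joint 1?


Horizontal distance from joint 1 to link-1 COM:
  x_c1 = (L1/2)*cos(t1) = 2.1 * 0.4067 = 0.8541 m
Horizontal distance from joint 1 to link-2 COM:
  x_c2 = L1*cos(t1) + Lc2*cos(t1+t2)
       = 4.2*0.4067 + 0.5*-0.0698 = 1.6734 m
tau1 = m1*g*x_c1 + m2*g*x_c2
     = 7*9.81*0.8541 + 7*9.81*1.6734
     = 58.6543 + 114.9135
     = 173.5677 Nm


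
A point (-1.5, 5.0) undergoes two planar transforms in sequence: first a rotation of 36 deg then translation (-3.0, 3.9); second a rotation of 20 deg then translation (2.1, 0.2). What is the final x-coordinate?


After transform 1:
x1 = cos(36)*-1.5 - sin(36)*5.0 + -3.0 = -7.1525
y1 = sin(36)*-1.5 + cos(36)*5.0 + 3.9 = 7.0634
After transform 2:
x2 = cos(20)*-7.1525 - sin(20)*7.0634 + 2.1
= -7.0369


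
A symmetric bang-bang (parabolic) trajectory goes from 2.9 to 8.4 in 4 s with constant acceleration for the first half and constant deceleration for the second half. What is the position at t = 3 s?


Symmetric rest-to-rest: each phase covers (pf-p0)/2 in time T/2. 0.5*a*(T/2)^2 = (pf-p0)/2 => a = 4*(pf-p0)/T^2
a = 4*(8.4-2.9)/4^2 = 1.375
t = 3 is in the deceleration phase (t > T/2).
p = pf - 0.5*a*(T-t)^2 = 8.4 - 0.5*1.375*1^2
= 7.7125


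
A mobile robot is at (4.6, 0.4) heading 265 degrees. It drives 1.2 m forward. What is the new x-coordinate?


x_new = x0 + d*cos(theta)
= 4.6 + 1.2*cos(265)
= 4.6 + -0.1046
= 4.4954


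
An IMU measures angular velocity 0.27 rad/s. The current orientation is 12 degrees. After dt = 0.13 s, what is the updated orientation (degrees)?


delta_theta = w * dt = 0.27 * 0.13 = 0.0351 rad
= 2.0111 deg
theta_new = 12 + 2.0111 = 14.0111 deg


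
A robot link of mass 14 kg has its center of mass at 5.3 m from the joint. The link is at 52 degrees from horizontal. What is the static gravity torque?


tau = m*g*L*cos(angle)
= 14 * 9.81 * 5.3 * cos(52 deg)
= 14 * 9.81 * 5.3 * 0.6157
= 448.1412 Nm


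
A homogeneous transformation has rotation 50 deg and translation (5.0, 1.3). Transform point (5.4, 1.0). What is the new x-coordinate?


x' = cos(theta)*px - sin(theta)*py + tx
= 0.6428*5.4 - 0.766*1.0 + 5.0
= 7.705


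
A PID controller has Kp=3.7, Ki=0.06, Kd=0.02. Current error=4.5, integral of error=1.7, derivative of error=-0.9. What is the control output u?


u = Kp*e + Ki*int(e) + Kd*de/dt
= 3.7*4.5 + 0.06*1.7 + 0.02*(-0.9)
= 16.65 + 0.102 + -0.018
= 16.734


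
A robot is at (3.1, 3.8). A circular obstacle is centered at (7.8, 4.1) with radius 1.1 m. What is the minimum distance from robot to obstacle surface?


center_dist = sqrt((3.1-7.8)^2 + (3.8-4.1)^2)
= sqrt(22.09 + 0.09)
= 4.7096
min_dist = center_dist - radius = 4.7096 - 1.1 = 3.6096 m


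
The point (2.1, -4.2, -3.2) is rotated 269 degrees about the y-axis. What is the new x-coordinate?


Rotation about y-axis: x' = x*cos(theta) + z*sin(theta)
= 2.1 * -0.0175 + -3.2 * -0.9998
= 3.1629


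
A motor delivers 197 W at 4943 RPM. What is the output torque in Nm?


omega = 4943 * 2*pi/60 = 517.6297 rad/s
tau = P / omega = 197 / 517.6297
= 0.3806 Nm


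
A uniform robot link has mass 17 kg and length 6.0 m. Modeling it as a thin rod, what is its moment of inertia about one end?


I = (1/3) * m * L^2
= (1/3) * 17 * 6.0^2
= 0.333333 * 17 * 36.0
= 204.0 kg*m^2


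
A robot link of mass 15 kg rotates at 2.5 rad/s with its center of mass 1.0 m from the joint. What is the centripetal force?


F = m * omega^2 * r
= 15 * 2.5^2 * 1.0
= 15 * 6.25 * 1.0
= 93.75 N


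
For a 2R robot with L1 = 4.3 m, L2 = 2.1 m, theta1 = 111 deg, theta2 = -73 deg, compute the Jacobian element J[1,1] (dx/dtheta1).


J[1,1] = -L1*sin(t1) - L2*sin(t1+t2)
= -4.3*sin(111) - 2.1*sin(38)
= -5.3073


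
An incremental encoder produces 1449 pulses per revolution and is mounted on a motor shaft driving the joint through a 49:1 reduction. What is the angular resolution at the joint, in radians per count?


counts per rev = 1449
effective counts at joint = 1449 * 49 = 71001
resolution = 2*pi / 71001
= 8.8494e-05 rad/count


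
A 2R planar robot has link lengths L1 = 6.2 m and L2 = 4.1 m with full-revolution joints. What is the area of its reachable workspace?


r_max = L1 + L2 = 10.3 m
r_min = |L1 - L2| = 2.1 m
Area = pi*(r_max^2 - r_min^2)
= pi*(106.09 - 4.41)
= pi * 101.68
= 319.4371 m^2


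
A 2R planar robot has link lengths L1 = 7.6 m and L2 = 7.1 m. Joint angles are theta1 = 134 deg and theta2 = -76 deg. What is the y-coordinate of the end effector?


Convert angles to radians: theta1 = 2.3387, theta2 = -1.3265
y = L1*sin(theta1) + L2*sin(theta1+theta2)
y = 5.467 + 6.0211
y = 11.4881


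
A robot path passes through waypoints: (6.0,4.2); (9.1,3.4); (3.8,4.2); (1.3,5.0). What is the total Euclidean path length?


Segment lengths:
  seg1 = sqrt((3.1)^2 + (-0.8)^2) = 3.2016
  seg2 = sqrt((-5.3)^2 + (0.8)^2) = 5.36
  seg3 = sqrt((-2.5)^2 + (0.8)^2) = 2.6249
Total = 11.1865
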